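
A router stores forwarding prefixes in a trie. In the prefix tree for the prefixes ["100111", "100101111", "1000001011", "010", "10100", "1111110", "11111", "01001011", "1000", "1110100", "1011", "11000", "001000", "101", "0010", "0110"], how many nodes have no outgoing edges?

A leaf is a node with no children — equivalently, the end of a word that is not a proper prefix of any other stored word.
Those words: "001000", "01001011", "0110", "1000001011", "100101111", "100111", "10100", "1011", "11000", "1110100", "1111110"
Leaf count: 11

11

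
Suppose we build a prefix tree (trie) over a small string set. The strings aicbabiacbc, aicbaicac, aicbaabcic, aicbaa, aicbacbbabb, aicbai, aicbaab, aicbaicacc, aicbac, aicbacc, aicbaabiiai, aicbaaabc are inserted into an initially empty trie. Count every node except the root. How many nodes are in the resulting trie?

For each word, the new-node count is its length minus the longest prefix already in the trie:
  "aicbabiacbc" → 11 new (a, i, c, b, a, b, i, a, c, b, c)
  "aicbaicac" → prefix "aicba" already present; 4 new (i, c, a, c)
  "aicbaabcic" → prefix "aicba" already present; 5 new (a, b, c, i, c)
  "aicbaa" → prefix "aicbaa" already present; 0 new (none)
  "aicbacbbabb" → prefix "aicba" already present; 6 new (c, b, b, a, b, b)
  "aicbai" → prefix "aicbai" already present; 0 new (none)
  "aicbaab" → prefix "aicbaab" already present; 0 new (none)
  "aicbaicacc" → prefix "aicbaicac" already present; 1 new (c)
  "aicbac" → prefix "aicbac" already present; 0 new (none)
  "aicbacc" → prefix "aicbac" already present; 1 new (c)
  "aicbaabiiai" → prefix "aicbaab" already present; 4 new (i, i, a, i)
  "aicbaaabc" → prefix "aicbaa" already present; 3 new (a, b, c)
Total nodes = 11 + 4 + 5 + 0 + 6 + 0 + 0 + 1 + 0 + 1 + 4 + 3 = 35

35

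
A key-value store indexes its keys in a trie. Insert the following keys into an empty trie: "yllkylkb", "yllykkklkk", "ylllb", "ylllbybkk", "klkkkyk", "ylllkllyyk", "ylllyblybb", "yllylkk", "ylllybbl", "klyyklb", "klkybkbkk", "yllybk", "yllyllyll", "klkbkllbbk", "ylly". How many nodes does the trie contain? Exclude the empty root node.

69

For each word, the new-node count is its length minus the longest prefix already in the trie:
  "yllkylkb" → 8 new (y, l, l, k, y, l, k, b)
  "yllykkklkk" → prefix "yll" already present; 7 new (y, k, k, k, l, k, k)
  "ylllb" → prefix "yll" already present; 2 new (l, b)
  "ylllbybkk" → prefix "ylllb" already present; 4 new (y, b, k, k)
  "klkkkyk" → 7 new (k, l, k, k, k, y, k)
  "ylllkllyyk" → prefix "ylll" already present; 6 new (k, l, l, y, y, k)
  "ylllyblybb" → prefix "ylll" already present; 6 new (y, b, l, y, b, b)
  "yllylkk" → prefix "ylly" already present; 3 new (l, k, k)
  "ylllybbl" → prefix "ylllyb" already present; 2 new (b, l)
  "klyyklb" → prefix "kl" already present; 5 new (y, y, k, l, b)
  "klkybkbkk" → prefix "klk" already present; 6 new (y, b, k, b, k, k)
  "yllybk" → prefix "ylly" already present; 2 new (b, k)
  "yllyllyll" → prefix "yllyl" already present; 4 new (l, y, l, l)
  "klkbkllbbk" → prefix "klk" already present; 7 new (b, k, l, l, b, b, k)
  "ylly" → prefix "ylly" already present; 0 new (none)
Total nodes = 8 + 7 + 2 + 4 + 7 + 6 + 6 + 3 + 2 + 5 + 6 + 2 + 4 + 7 + 0 = 69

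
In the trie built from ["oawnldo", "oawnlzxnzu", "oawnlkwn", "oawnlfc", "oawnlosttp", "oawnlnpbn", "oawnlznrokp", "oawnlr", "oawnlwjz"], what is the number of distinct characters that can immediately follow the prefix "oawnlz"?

2

The children of the "oawnlz" node are the distinct next characters among strings starting with "oawnlz".
Characters that immediately follow "oawnlz" among the stored strings: {n, x}.
That node has 2 child edges.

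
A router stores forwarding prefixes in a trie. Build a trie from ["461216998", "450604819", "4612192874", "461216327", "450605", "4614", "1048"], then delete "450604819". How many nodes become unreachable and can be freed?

4

Walk "450604819" from the leaf back toward the root, removing each node that no remaining word uses.
The suffix "4819" (4 nodes) is used only by "450604819"; the node for "45060" still has the child "5", so pruning stops there.
Nodes removed: 4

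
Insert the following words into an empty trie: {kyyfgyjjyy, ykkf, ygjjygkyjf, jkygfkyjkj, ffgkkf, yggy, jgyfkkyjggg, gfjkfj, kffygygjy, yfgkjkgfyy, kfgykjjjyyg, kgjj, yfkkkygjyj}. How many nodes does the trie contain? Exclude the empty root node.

94

Trace insertions, counting only characters that open a new branch:
  "kyyfgyjjyy" → 10 new (k, y, y, f, g, y, j, j, y, y)
  "ykkf" → 4 new (y, k, k, f)
  "ygjjygkyjf" → prefix "y" already present; 9 new (g, j, j, y, g, k, y, j, f)
  "jkygfkyjkj" → 10 new (j, k, y, g, f, k, y, j, k, j)
  "ffgkkf" → 6 new (f, f, g, k, k, f)
  "yggy" → prefix "yg" already present; 2 new (g, y)
  "jgyfkkyjggg" → prefix "j" already present; 10 new (g, y, f, k, k, y, j, g, g, g)
  "gfjkfj" → 6 new (g, f, j, k, f, j)
  "kffygygjy" → prefix "k" already present; 8 new (f, f, y, g, y, g, j, y)
  "yfgkjkgfyy" → prefix "y" already present; 9 new (f, g, k, j, k, g, f, y, y)
  "kfgykjjjyyg" → prefix "kf" already present; 9 new (g, y, k, j, j, j, y, y, g)
  "kgjj" → prefix "k" already present; 3 new (g, j, j)
  "yfkkkygjyj" → prefix "yf" already present; 8 new (k, k, k, y, g, j, y, j)
Total nodes = 10 + 4 + 9 + 10 + 6 + 2 + 10 + 6 + 8 + 9 + 9 + 3 + 8 = 94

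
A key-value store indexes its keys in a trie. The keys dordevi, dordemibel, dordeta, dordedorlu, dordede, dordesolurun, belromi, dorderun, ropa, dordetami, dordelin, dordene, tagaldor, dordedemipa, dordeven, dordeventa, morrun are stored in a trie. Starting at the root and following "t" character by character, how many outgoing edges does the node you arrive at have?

1

Follow the path "t" to its node, then look at its outgoing edges.
Characters that immediately follow "t" among the stored strings: {a}.
That node has 1 child edge.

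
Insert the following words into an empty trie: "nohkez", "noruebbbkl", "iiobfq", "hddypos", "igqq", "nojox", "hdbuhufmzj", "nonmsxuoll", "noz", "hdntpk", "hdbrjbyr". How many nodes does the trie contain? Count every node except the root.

Insert word by word; a character creates a node only if that edge doesn't already exist:
  "nohkez" → 6 new (n, o, h, k, e, z)
  "noruebbbkl" → prefix "no" already present; 8 new (r, u, e, b, b, b, k, l)
  "iiobfq" → 6 new (i, i, o, b, f, q)
  "hddypos" → 7 new (h, d, d, y, p, o, s)
  "igqq" → prefix "i" already present; 3 new (g, q, q)
  "nojox" → prefix "no" already present; 3 new (j, o, x)
  "hdbuhufmzj" → prefix "hd" already present; 8 new (b, u, h, u, f, m, z, j)
  "nonmsxuoll" → prefix "no" already present; 8 new (n, m, s, x, u, o, l, l)
  "noz" → prefix "no" already present; 1 new (z)
  "hdntpk" → prefix "hd" already present; 4 new (n, t, p, k)
  "hdbrjbyr" → prefix "hdb" already present; 5 new (r, j, b, y, r)
Total nodes = 6 + 8 + 6 + 7 + 3 + 3 + 8 + 8 + 1 + 4 + 5 = 59

59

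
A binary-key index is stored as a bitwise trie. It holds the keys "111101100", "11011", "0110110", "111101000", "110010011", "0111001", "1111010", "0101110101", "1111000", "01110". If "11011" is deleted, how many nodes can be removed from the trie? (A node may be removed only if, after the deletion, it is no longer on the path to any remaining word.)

A node on "11011"'s path can go only if nothing else ends at it or branches off below it.
The suffix "11" (2 nodes) is used only by "11011"; the node for "110" still has the child "0", so pruning stops there.
Nodes removed: 2

2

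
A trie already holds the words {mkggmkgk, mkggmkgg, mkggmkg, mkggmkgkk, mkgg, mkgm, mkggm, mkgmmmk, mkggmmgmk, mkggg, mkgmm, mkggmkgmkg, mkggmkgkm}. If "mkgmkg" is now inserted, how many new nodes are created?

2

"mkgm" is already a path in the trie; the remaining "kg" must be added.
New nodes needed: |"mkgmkg"| − 4 = 6 − 4 = 2.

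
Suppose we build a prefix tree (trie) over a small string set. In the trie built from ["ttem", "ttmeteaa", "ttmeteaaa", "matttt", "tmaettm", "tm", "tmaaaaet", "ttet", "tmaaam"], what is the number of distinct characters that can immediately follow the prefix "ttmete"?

1

Follow the path "ttmete" to its node, then look at its outgoing edges.
Distinct next characters after "ttmete": a.
That node has 1 child edge.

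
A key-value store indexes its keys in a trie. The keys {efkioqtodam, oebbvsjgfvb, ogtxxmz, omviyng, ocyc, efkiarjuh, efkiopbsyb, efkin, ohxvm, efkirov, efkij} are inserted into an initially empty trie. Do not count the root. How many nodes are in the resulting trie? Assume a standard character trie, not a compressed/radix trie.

56

Insert word by word; a character creates a node only if that edge doesn't already exist:
  "efkioqtodam" → 11 new (e, f, k, i, o, q, t, o, d, a, m)
  "oebbvsjgfvb" → 11 new (o, e, b, b, v, s, j, g, f, v, b)
  "ogtxxmz" → prefix "o" already present; 6 new (g, t, x, x, m, z)
  "omviyng" → prefix "o" already present; 6 new (m, v, i, y, n, g)
  "ocyc" → prefix "o" already present; 3 new (c, y, c)
  "efkiarjuh" → prefix "efki" already present; 5 new (a, r, j, u, h)
  "efkiopbsyb" → prefix "efkio" already present; 5 new (p, b, s, y, b)
  "efkin" → prefix "efki" already present; 1 new (n)
  "ohxvm" → prefix "o" already present; 4 new (h, x, v, m)
  "efkirov" → prefix "efki" already present; 3 new (r, o, v)
  "efkij" → prefix "efki" already present; 1 new (j)
Total nodes = 11 + 11 + 6 + 6 + 3 + 5 + 5 + 1 + 4 + 3 + 1 = 56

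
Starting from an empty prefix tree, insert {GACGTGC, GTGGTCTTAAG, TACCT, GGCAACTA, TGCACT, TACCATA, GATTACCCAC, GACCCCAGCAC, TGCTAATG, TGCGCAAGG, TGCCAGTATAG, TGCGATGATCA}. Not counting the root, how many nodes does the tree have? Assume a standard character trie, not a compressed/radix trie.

79

Count nodes per top-level branch (shared prefixes stored once):
  'G'-branch (GACCCCAGCAC, GACGTGC, GATTACCCAC, GGCAACTA, GTGGTCTTAAG): 40 nodes
  'T'-branch (TACCATA, TACCT, TGCACT, TGCCAGTATAG, TGCGATGATCA, TGCGCAAGG, TGCTAATG): 39 nodes
Sum: 79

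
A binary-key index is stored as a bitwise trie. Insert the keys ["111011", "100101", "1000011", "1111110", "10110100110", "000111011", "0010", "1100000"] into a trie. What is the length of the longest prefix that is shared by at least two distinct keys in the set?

The deepest shared node is where two words last agree before diverging.
"1000011" and "100101" agree on "100" (3 characters) before diverging; nothing deeper is shared.
Longest shared-prefix length: 3

3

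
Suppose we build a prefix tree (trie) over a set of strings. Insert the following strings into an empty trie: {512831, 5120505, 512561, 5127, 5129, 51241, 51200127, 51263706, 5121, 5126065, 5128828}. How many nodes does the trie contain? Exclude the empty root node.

Trie structure (* marks end of a word):
(root)
└─ 5
   └─ 1
      └─ 2
         ├─ 0
         │  ├─ 0
         │  │  └─ 1
         │  │     └─ 2
         │  │        └─ 7 *
         │  └─ 5
         │     └─ 0
         │        └─ 5 *
         ├─ 1 *
         ├─ 4
         │  └─ 1 *
         ├─ 5
         │  └─ 6
         │     └─ 1 *
         ├─ 6
         │  ├─ 0
         │  │  └─ 6
         │  │     └─ 5 *
         │  └─ 3
         │     └─ 7
         │        └─ 0
         │           └─ 6 *
         ├─ 7 *
         ├─ 8
         │  ├─ 3
         │  │  └─ 1 *
         │  └─ 8
         │     └─ 2
         │        └─ 8 *
         └─ 9 *
Counting every labelled node above: 33.

33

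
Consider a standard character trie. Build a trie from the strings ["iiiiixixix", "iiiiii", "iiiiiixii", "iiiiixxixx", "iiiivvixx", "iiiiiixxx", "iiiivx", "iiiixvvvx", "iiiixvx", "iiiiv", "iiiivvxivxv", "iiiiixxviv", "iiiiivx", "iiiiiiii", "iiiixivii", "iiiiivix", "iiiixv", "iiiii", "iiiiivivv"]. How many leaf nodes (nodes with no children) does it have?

15

A leaf is a node with no children — equivalently, the end of a word that is not a proper prefix of any other stored word.
Those words: "iiiiiiii", "iiiiiixii", "iiiiiixxx", "iiiiivivv", "iiiiivix", "iiiiivx", "iiiiixixix", "iiiiixxixx", "iiiiixxviv", "iiiivvixx", "iiiivvxivxv", "iiiivx", "iiiixivii", "iiiixvvvx", "iiiixvx"
Leaf count: 15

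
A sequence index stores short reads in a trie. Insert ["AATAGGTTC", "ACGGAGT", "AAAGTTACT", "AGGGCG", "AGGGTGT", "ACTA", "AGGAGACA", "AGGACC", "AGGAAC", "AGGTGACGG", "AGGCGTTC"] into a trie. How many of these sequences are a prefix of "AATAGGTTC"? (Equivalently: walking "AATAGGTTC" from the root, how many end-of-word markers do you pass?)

Walk "AATAGGTTC" from the root; an end-of-word marker is hit whenever a stored word is a prefix of "AATAGGTTC".
Prefixes of the query that are stored words: "AATAGGTTC"
Count: 1

1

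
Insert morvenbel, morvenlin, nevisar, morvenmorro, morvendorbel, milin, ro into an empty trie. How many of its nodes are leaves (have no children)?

A leaf is a node with no children — equivalently, the end of a word that is not a proper prefix of any other stored word.
Those words: "milin", "morvenbel", "morvendorbel", "morvenlin", "morvenmorro", "nevisar", "ro"
Leaf count: 7

7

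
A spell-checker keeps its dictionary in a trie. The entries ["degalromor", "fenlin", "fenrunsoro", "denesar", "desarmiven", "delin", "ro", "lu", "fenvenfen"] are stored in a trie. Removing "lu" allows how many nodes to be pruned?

After clearing the end-marker at "lu", prune upward until reaching a node still needed by another word.
No other word shares any prefix with "lu", so all 2 of its nodes go.
Nodes removed: 2

2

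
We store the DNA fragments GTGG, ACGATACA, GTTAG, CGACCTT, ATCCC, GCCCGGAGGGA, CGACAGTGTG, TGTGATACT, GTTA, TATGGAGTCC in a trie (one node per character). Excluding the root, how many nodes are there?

Count nodes per top-level branch (shared prefixes stored once):
  'A'-branch (ACGATACA, ATCCC): 12 nodes
  'C'-branch (CGACAGTGTG, CGACCTT): 13 nodes
  'G'-branch (GCCCGGAGGGA, GTGG, GTTA, GTTAG): 17 nodes
  'T'-branch (TATGGAGTCC, TGTGATACT): 18 nodes
Sum: 60

60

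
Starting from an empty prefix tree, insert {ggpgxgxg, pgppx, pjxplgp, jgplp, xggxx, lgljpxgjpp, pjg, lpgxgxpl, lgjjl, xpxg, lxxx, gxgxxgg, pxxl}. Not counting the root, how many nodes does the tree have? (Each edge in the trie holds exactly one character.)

65

Count nodes per top-level branch (shared prefixes stored once):
  'g'-branch (ggpgxgxg, gxgxxgg): 14 nodes
  'j'-branch (jgplp): 5 nodes
  'l'-branch (lgjjl, lgljpxgjpp, lpgxgxpl, lxxx): 23 nodes
  'p'-branch (pgppx, pjg, pjxplgp, pxxl): 15 nodes
  'x'-branch (xggxx, xpxg): 8 nodes
Sum: 65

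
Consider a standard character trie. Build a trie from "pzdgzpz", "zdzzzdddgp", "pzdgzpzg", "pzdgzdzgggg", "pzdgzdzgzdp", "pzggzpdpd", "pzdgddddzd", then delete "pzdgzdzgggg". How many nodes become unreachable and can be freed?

Walk "pzdgzdzgggg" from the leaf back toward the root, removing each node that no remaining word uses.
The suffix "ggg" (3 nodes) is used only by "pzdgzdzgggg"; the node for "pzdgzdzg" still has the child "z", so pruning stops there.
Nodes removed: 3

3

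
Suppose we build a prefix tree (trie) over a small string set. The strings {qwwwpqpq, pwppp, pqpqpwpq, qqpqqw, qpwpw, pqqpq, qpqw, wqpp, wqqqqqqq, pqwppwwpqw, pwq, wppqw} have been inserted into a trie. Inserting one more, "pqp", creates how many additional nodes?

Every character of "pqp" already lies on an existing path (it is a prefix of some stored word).
No new nodes are needed: 0.

0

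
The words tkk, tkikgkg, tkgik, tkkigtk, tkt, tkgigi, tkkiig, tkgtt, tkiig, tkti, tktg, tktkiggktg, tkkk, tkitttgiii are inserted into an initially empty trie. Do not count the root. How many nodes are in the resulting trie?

41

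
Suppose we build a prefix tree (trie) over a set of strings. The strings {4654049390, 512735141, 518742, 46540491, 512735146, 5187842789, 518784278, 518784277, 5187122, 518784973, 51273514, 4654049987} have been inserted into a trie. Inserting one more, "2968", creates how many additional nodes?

"2968" shares no prefix with any stored word, so all 4 characters open new nodes.
4 − 0 = 4 new nodes.

4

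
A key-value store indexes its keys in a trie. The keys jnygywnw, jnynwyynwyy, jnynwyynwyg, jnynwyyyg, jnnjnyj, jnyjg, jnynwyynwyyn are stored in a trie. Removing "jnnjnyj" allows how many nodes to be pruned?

5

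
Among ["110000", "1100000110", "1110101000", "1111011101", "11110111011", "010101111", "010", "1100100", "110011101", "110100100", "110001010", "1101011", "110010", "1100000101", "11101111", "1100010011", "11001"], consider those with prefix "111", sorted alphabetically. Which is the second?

11101111

Filter for "111…" and sort: "1110101000", "11101111", "1111011101", "11110111011"
Position 2: 11101111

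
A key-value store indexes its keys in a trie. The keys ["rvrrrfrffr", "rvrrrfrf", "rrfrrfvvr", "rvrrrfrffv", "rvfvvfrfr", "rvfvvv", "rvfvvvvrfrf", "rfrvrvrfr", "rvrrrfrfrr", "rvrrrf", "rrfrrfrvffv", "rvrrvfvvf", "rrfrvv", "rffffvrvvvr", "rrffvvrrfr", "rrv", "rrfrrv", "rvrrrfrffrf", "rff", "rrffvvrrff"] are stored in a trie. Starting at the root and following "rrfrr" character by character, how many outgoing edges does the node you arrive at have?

2

Follow the path "rrfrr" to its node, then look at its outgoing edges.
Distinct next characters after "rrfrr": f, v.
That node has 2 child edges.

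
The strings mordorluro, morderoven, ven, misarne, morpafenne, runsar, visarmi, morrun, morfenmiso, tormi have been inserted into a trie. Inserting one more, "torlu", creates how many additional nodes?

2

"tor" is already a path in the trie; the remaining "lu" must be added.
New nodes needed: |"torlu"| − 3 = 5 − 3 = 2.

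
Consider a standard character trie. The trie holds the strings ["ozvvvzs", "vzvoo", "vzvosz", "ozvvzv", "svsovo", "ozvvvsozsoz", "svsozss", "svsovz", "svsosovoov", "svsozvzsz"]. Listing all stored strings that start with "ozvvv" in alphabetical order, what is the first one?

ozvvvsozsoz

Words with prefix "ozvvv", in lexicographic order: "ozvvvsozsoz", "ozvvvzs"
Position 1: ozvvvsozsoz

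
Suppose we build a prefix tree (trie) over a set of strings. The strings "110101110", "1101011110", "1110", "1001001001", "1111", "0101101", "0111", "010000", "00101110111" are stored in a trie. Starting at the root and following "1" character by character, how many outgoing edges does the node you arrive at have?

Follow the path "1" to its node, then look at its outgoing edges.
Characters that immediately follow "1" among the stored strings: {0, 1}.
That node has 2 child edges.

2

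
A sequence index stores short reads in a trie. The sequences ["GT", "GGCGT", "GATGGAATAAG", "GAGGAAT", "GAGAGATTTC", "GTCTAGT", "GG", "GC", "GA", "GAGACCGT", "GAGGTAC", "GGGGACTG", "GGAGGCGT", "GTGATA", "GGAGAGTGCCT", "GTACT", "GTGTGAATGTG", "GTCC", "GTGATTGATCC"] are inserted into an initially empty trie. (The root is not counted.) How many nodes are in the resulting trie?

For each word, the new-node count is its length minus the longest prefix already in the trie:
  "GT" → 2 new (G, T)
  "GGCGT" → prefix "G" already present; 4 new (G, C, G, T)
  "GATGGAATAAG" → prefix "G" already present; 10 new (A, T, G, G, A, A, T, A, A, G)
  "GAGGAAT" → prefix "GA" already present; 5 new (G, G, A, A, T)
  "GAGAGATTTC" → prefix "GAG" already present; 7 new (A, G, A, T, T, T, C)
  "GTCTAGT" → prefix "GT" already present; 5 new (C, T, A, G, T)
  "GG" → prefix "GG" already present; 0 new (none)
  "GC" → prefix "G" already present; 1 new (C)
  "GA" → prefix "GA" already present; 0 new (none)
  "GAGACCGT" → prefix "GAGA" already present; 4 new (C, C, G, T)
  "GAGGTAC" → prefix "GAGG" already present; 3 new (T, A, C)
  "GGGGACTG" → prefix "GG" already present; 6 new (G, G, A, C, T, G)
  "GGAGGCGT" → prefix "GG" already present; 6 new (A, G, G, C, G, T)
  "GTGATA" → prefix "GT" already present; 4 new (G, A, T, A)
  "GGAGAGTGCCT" → prefix "GGAG" already present; 7 new (A, G, T, G, C, C, T)
  "GTACT" → prefix "GT" already present; 3 new (A, C, T)
  "GTGTGAATGTG" → prefix "GTG" already present; 8 new (T, G, A, A, T, G, T, G)
  "GTCC" → prefix "GTC" already present; 1 new (C)
  "GTGATTGATCC" → prefix "GTGAT" already present; 6 new (T, G, A, T, C, C)
Total nodes = 2 + 4 + 10 + 5 + 7 + 5 + 0 + 1 + 0 + 4 + 3 + 6 + 6 + 4 + 7 + 3 + 8 + 1 + 6 = 82

82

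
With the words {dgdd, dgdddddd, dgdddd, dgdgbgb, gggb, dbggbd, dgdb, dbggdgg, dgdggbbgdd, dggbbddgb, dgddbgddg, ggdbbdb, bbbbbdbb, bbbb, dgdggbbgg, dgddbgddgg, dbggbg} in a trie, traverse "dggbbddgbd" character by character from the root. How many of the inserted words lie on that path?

1

Traverse "dggbbddgbd" character by character; count nodes along the way that are marked as word ends.
Prefixes of the query that are stored words: "dggbbddgb"
Count: 1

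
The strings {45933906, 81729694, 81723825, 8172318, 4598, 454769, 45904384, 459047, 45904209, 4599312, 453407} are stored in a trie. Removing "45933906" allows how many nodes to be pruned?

After clearing the end-marker at "45933906", prune upward until reaching a node still needed by another word.
The suffix "33906" (5 nodes) is used only by "45933906"; the node for "459" still has the child "8", so pruning stops there.
Nodes removed: 5

5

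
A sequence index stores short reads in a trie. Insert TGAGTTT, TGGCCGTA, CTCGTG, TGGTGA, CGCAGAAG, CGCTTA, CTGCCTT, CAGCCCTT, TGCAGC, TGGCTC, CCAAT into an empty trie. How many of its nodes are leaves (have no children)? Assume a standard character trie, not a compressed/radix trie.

A leaf is a node with no children — equivalently, the end of a word that is not a proper prefix of any other stored word.
Those words: "CAGCCCTT", "CCAAT", "CGCAGAAG", "CGCTTA", "CTCGTG", "CTGCCTT", "TGAGTTT", "TGCAGC", "TGGCCGTA", "TGGCTC", "TGGTGA"
Leaf count: 11

11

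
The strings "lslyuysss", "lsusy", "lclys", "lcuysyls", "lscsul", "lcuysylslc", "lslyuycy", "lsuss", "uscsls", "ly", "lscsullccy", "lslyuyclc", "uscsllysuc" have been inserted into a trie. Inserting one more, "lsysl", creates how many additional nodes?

"ls" is already a path in the trie; the remaining "ysl" must be added.
Each of the 3 remaining characters creates one node.

3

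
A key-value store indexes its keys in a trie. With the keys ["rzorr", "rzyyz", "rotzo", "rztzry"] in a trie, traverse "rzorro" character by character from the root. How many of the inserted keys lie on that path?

1

Traverse "rzorro" character by character; count nodes along the way that are marked as word ends.
Prefixes of the query that are stored words: "rzorr"
Count: 1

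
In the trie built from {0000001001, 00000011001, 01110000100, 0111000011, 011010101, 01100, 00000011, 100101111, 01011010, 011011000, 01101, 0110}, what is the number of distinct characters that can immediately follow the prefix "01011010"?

The children of the "01011010" node are the distinct next characters among strings starting with "01011010".
No stored string extends past "01011010".
That node has 0 child edges.

0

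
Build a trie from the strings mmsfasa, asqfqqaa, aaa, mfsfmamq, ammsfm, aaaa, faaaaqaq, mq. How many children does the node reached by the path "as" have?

1

Walk "as" from the root, arriving at one node.
Characters that immediately follow "as" among the stored strings: {q}.
That node has 1 child edge.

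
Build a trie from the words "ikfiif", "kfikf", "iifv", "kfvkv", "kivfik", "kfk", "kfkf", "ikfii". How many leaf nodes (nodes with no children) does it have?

6

Leaves are exactly the stored words that no other stored word extends.
Those words: "iifv", "ikfiif", "kfikf", "kfkf", "kfvkv", "kivfik"
Leaf count: 6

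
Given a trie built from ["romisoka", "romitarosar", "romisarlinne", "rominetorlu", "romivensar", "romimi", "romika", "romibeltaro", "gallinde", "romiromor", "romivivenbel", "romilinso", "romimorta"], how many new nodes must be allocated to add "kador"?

5

"kador" shares no prefix with any stored word, so all 5 characters open new nodes.
5 − 0 = 5 new nodes.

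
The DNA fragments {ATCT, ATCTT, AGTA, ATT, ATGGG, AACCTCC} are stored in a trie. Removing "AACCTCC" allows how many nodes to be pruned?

A node on "AACCTCC"'s path can go only if nothing else ends at it or branches off below it.
The suffix "ACCTCC" (6 nodes) is used only by "AACCTCC"; the node for "A" still has the child "T", so pruning stops there.
Nodes removed: 6

6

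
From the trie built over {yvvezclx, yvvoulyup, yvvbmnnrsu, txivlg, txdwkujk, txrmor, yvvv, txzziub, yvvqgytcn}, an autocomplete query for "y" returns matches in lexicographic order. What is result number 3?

yvvoulyup

DFS of the "y" subtree visits, in order: "yvvbmnnrsu", "yvvezclx", "yvvoulyup", "yvvqgytcn", "yvvv"
The 3rd is yvvoulyup.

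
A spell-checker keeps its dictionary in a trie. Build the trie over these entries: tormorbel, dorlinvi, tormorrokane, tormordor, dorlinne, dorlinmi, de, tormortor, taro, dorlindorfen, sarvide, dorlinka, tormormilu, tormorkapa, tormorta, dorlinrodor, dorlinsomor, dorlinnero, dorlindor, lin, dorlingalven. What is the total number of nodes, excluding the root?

82

Insert word by word; a character creates a node only if that edge doesn't already exist:
  "tormorbel" → 9 new (t, o, r, m, o, r, b, e, l)
  "dorlinvi" → 8 new (d, o, r, l, i, n, v, i)
  "tormorrokane" → prefix "tormor" already present; 6 new (r, o, k, a, n, e)
  "tormordor" → prefix "tormor" already present; 3 new (d, o, r)
  "dorlinne" → prefix "dorlin" already present; 2 new (n, e)
  "dorlinmi" → prefix "dorlin" already present; 2 new (m, i)
  "de" → prefix "d" already present; 1 new (e)
  "tormortor" → prefix "tormor" already present; 3 new (t, o, r)
  "taro" → prefix "t" already present; 3 new (a, r, o)
  "dorlindorfen" → prefix "dorlin" already present; 6 new (d, o, r, f, e, n)
  "sarvide" → 7 new (s, a, r, v, i, d, e)
  "dorlinka" → prefix "dorlin" already present; 2 new (k, a)
  "tormormilu" → prefix "tormor" already present; 4 new (m, i, l, u)
  "tormorkapa" → prefix "tormor" already present; 4 new (k, a, p, a)
  "tormorta" → prefix "tormort" already present; 1 new (a)
  "dorlinrodor" → prefix "dorlin" already present; 5 new (r, o, d, o, r)
  "dorlinsomor" → prefix "dorlin" already present; 5 new (s, o, m, o, r)
  "dorlinnero" → prefix "dorlinne" already present; 2 new (r, o)
  "dorlindor" → prefix "dorlindor" already present; 0 new (none)
  "lin" → 3 new (l, i, n)
  "dorlingalven" → prefix "dorlin" already present; 6 new (g, a, l, v, e, n)
Total nodes = 9 + 8 + 6 + 3 + 2 + 2 + 1 + 3 + 3 + 6 + 7 + 2 + 4 + 4 + 1 + 5 + 5 + 2 + 0 + 3 + 6 = 82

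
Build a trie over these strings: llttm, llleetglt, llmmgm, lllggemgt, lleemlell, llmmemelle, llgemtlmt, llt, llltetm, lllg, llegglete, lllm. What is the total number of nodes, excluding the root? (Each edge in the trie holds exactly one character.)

Count nodes per top-level branch (shared prefixes stored once):
  'l'-branch (lleemlell, llegglete, llgemtlmt, llleetglt, lllg, lllggemgt, lllm, llltetm, llmmemelle, llmmgm, llt, llttm): 53 nodes
Sum: 53

53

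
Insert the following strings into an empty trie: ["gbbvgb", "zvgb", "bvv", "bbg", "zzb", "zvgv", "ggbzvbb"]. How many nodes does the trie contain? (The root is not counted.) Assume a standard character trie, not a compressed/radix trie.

24

Count nodes per top-level branch (shared prefixes stored once):
  'b'-branch (bbg, bvv): 5 nodes
  'g'-branch (gbbvgb, ggbzvbb): 12 nodes
  'z'-branch (zvgb, zvgv, zzb): 7 nodes
Sum: 24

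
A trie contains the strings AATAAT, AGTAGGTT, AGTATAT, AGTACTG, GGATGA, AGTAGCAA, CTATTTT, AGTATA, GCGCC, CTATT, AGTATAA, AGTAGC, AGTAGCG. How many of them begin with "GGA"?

Traverse to the node for "GGA", then collect every word in that subtree.
Matches: "GGATGA"
Count: 1

1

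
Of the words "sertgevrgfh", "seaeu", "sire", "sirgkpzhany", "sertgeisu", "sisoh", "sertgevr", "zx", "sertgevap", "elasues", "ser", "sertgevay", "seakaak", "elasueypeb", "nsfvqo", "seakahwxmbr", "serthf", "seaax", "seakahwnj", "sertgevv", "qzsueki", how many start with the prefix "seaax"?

1

Walk to "seaax"; the words in its subtree are exactly those with that prefix.
Words under "seaax": seaax
Count: 1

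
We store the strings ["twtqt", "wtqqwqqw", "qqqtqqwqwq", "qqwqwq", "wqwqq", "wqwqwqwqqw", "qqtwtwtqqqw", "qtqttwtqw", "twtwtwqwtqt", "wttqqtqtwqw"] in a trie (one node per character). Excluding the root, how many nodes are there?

71

Insert word by word; a character creates a node only if that edge doesn't already exist:
  "twtqt" → 5 new (t, w, t, q, t)
  "wtqqwqqw" → 8 new (w, t, q, q, w, q, q, w)
  "qqqtqqwqwq" → 10 new (q, q, q, t, q, q, w, q, w, q)
  "qqwqwq" → prefix "qq" already present; 4 new (w, q, w, q)
  "wqwqq" → prefix "w" already present; 4 new (q, w, q, q)
  "wqwqwqwqqw" → prefix "wqwq" already present; 6 new (w, q, w, q, q, w)
  "qqtwtwtqqqw" → prefix "qq" already present; 9 new (t, w, t, w, t, q, q, q, w)
  "qtqttwtqw" → prefix "q" already present; 8 new (t, q, t, t, w, t, q, w)
  "twtwtwqwtqt" → prefix "twt" already present; 8 new (w, t, w, q, w, t, q, t)
  "wttqqtqtwqw" → prefix "wt" already present; 9 new (t, q, q, t, q, t, w, q, w)
Total nodes = 5 + 8 + 10 + 4 + 4 + 6 + 9 + 8 + 8 + 9 = 71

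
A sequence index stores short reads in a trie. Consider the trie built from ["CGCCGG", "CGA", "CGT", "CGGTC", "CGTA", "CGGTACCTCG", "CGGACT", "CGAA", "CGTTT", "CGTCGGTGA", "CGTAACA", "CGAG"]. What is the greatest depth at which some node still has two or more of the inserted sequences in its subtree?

Equivalently: take the maximum, over all pairs, of their longest common prefix length.
"CGGTACCTCG" and "CGGTC" agree on "CGGT" (4 characters) before diverging; nothing deeper is shared.
Longest shared-prefix length: 4

4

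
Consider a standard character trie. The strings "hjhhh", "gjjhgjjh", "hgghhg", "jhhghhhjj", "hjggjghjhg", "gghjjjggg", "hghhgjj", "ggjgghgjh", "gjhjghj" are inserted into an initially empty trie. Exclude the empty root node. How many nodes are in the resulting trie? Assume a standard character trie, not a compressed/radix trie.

60

Insert word by word; a character creates a node only if that edge doesn't already exist:
  "hjhhh" → 5 new (h, j, h, h, h)
  "gjjhgjjh" → 8 new (g, j, j, h, g, j, j, h)
  "hgghhg" → prefix "h" already present; 5 new (g, g, h, h, g)
  "jhhghhhjj" → 9 new (j, h, h, g, h, h, h, j, j)
  "hjggjghjhg" → prefix "hj" already present; 8 new (g, g, j, g, h, j, h, g)
  "gghjjjggg" → prefix "g" already present; 8 new (g, h, j, j, j, g, g, g)
  "hghhgjj" → prefix "hg" already present; 5 new (h, h, g, j, j)
  "ggjgghgjh" → prefix "gg" already present; 7 new (j, g, g, h, g, j, h)
  "gjhjghj" → prefix "gj" already present; 5 new (h, j, g, h, j)
Total nodes = 5 + 8 + 5 + 9 + 8 + 8 + 5 + 7 + 5 = 60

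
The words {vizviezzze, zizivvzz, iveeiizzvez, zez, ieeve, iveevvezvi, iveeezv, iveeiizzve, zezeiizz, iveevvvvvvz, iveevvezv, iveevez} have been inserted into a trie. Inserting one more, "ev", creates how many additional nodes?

No existing word starts with "e", so every character of "ev" needs a new node.
2 − 0 = 2 new nodes.

2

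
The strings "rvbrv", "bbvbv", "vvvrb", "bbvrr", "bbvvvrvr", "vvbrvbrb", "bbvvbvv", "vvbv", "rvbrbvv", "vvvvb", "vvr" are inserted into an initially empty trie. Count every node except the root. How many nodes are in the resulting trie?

Count nodes per top-level branch (shared prefixes stored once):
  'b'-branch (bbvbv, bbvrr, bbvvbvv, bbvvvrvr): 15 nodes
  'r'-branch (rvbrbvv, rvbrv): 8 nodes
  'v'-branch (vvbrvbrb, vvbv, vvr, vvvrb, vvvvb): 15 nodes
Sum: 38

38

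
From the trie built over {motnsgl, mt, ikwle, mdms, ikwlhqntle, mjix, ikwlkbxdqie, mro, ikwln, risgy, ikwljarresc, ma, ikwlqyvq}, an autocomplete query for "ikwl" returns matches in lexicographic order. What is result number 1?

Words with prefix "ikwl", in lexicographic order: "ikwle", "ikwlhqntle", "ikwljarresc", "ikwlkbxdqie", "ikwln", "ikwlqyvq"
Position 1: ikwle

ikwle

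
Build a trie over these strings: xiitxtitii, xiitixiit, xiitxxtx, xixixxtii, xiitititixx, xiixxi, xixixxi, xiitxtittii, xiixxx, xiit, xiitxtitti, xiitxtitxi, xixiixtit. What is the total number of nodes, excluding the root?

Trace insertions, counting only characters that open a new branch:
  "xiitxtitii" → 10 new (x, i, i, t, x, t, i, t, i, i)
  "xiitixiit" → prefix "xiit" already present; 5 new (i, x, i, i, t)
  "xiitxxtx" → prefix "xiitx" already present; 3 new (x, t, x)
  "xixixxtii" → prefix "xi" already present; 7 new (x, i, x, x, t, i, i)
  "xiitititixx" → prefix "xiiti" already present; 6 new (t, i, t, i, x, x)
  "xiixxi" → prefix "xii" already present; 3 new (x, x, i)
  "xixixxi" → prefix "xixixx" already present; 1 new (i)
  "xiitxtittii" → prefix "xiitxtit" already present; 3 new (t, i, i)
  "xiixxx" → prefix "xiixx" already present; 1 new (x)
  "xiit" → prefix "xiit" already present; 0 new (none)
  "xiitxtitti" → prefix "xiitxtitti" already present; 0 new (none)
  "xiitxtitxi" → prefix "xiitxtit" already present; 2 new (x, i)
  "xixiixtit" → prefix "xixi" already present; 5 new (i, x, t, i, t)
Total nodes = 10 + 5 + 3 + 7 + 6 + 3 + 1 + 3 + 1 + 0 + 0 + 2 + 5 = 46

46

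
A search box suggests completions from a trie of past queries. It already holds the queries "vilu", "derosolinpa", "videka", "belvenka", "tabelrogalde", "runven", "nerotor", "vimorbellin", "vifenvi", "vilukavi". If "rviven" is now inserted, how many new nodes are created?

The longest prefix of "rviven" already in the trie is "r" (length 1).
Each of the 5 remaining characters creates one node.

5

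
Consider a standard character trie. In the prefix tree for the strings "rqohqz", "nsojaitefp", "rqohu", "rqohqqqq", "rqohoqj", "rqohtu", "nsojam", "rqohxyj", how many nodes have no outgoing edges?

Leaves are exactly the stored words that no other stored word extends.
Those words: "nsojaitefp", "nsojam", "rqohoqj", "rqohqqqq", "rqohqz", "rqohtu", "rqohu", "rqohxyj"
Leaf count: 8

8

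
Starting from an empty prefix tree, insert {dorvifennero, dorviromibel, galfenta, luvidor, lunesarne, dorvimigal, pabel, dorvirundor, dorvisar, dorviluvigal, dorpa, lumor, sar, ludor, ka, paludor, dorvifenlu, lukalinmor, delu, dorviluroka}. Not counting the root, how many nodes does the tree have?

101

Insert word by word; a character creates a node only if that edge doesn't already exist:
  "dorvifennero" → 12 new (d, o, r, v, i, f, e, n, n, e, r, o)
  "dorviromibel" → prefix "dorvi" already present; 7 new (r, o, m, i, b, e, l)
  "galfenta" → 8 new (g, a, l, f, e, n, t, a)
  "luvidor" → 7 new (l, u, v, i, d, o, r)
  "lunesarne" → prefix "lu" already present; 7 new (n, e, s, a, r, n, e)
  "dorvimigal" → prefix "dorvi" already present; 5 new (m, i, g, a, l)
  "pabel" → 5 new (p, a, b, e, l)
  "dorvirundor" → prefix "dorvir" already present; 5 new (u, n, d, o, r)
  "dorvisar" → prefix "dorvi" already present; 3 new (s, a, r)
  "dorviluvigal" → prefix "dorvi" already present; 7 new (l, u, v, i, g, a, l)
  "dorpa" → prefix "dor" already present; 2 new (p, a)
  "lumor" → prefix "lu" already present; 3 new (m, o, r)
  "sar" → 3 new (s, a, r)
  "ludor" → prefix "lu" already present; 3 new (d, o, r)
  "ka" → 2 new (k, a)
  "paludor" → prefix "pa" already present; 5 new (l, u, d, o, r)
  "dorvifenlu" → prefix "dorvifen" already present; 2 new (l, u)
  "lukalinmor" → prefix "lu" already present; 8 new (k, a, l, i, n, m, o, r)
  "delu" → prefix "d" already present; 3 new (e, l, u)
  "dorviluroka" → prefix "dorvilu" already present; 4 new (r, o, k, a)
Total nodes = 12 + 7 + 8 + 7 + 7 + 5 + 5 + 5 + 3 + 7 + 2 + 3 + 3 + 3 + 2 + 5 + 2 + 8 + 3 + 4 = 101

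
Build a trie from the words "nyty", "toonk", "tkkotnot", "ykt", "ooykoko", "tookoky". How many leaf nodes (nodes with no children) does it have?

6

A leaf is a node with no children — equivalently, the end of a word that is not a proper prefix of any other stored word.
Those words: "nyty", "ooykoko", "tkkotnot", "tookoky", "toonk", "ykt"
Leaf count: 6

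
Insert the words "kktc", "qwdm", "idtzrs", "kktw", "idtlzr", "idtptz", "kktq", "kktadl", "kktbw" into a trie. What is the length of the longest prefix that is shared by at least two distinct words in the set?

Equivalently: take the maximum, over all pairs, of their longest common prefix length.
"idtlzr" and "idtptz" agree on "idt" (3 characters) before diverging; nothing deeper is shared.
Longest shared-prefix length: 3

3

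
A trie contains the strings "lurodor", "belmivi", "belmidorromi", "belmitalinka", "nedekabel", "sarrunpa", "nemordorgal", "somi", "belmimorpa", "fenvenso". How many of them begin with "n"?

Traverse to the node for "n", then collect every word in that subtree.
Matches: "nedekabel", "nemordorgal"
Count: 2

2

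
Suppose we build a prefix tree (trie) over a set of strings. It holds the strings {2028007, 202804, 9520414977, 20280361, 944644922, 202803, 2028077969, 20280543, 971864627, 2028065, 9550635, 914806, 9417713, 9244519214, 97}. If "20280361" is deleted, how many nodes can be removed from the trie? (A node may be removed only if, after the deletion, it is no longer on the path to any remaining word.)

A node on "20280361"'s path can go only if nothing else ends at it or branches off below it.
The suffix "61" (2 nodes) is used only by "20280361"; "202803" is itself a stored word, so pruning stops there.
Nodes removed: 2

2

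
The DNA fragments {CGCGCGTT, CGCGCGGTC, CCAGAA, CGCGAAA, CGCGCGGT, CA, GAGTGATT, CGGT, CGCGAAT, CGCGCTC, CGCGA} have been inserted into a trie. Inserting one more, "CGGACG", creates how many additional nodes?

3

Walking "CGGACG" from the root, the first 3 characters ("CGG") follow existing edges; "A" is the first miss.
New nodes needed: |"CGGACG"| − 3 = 6 − 3 = 3.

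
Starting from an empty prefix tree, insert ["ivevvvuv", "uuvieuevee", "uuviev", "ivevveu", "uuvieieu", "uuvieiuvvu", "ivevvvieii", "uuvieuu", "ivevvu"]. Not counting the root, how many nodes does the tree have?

34

Trie structure (* marks end of a word):
(root)
├─ i
│  └─ v
│     └─ e
│        └─ v
│           └─ v
│              ├─ e
│              │  └─ u *
│              ├─ u *
│              └─ v
│                 ├─ i
│                 │  └─ e
│                 │     └─ i
│                 │        └─ i *
│                 └─ u
│                    └─ v *
└─ u
   └─ u
      └─ v
         └─ i
            └─ e
               ├─ i
               │  ├─ e
               │  │  └─ u *
               │  └─ u
               │     └─ v
               │        └─ v
               │           └─ u *
               ├─ u
               │  ├─ e
               │  │  └─ v
               │  │     └─ e
               │  │        └─ e *
               │  └─ u *
               └─ v *
Counting every labelled node above: 34.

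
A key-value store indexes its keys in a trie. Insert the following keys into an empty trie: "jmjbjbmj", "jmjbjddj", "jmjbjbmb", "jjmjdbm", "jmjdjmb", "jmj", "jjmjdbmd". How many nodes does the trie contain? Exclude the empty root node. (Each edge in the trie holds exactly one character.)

Count nodes per top-level branch (shared prefixes stored once):
  'j'-branch (jjmjdbm, jjmjdbmd, jmj, jmjbjbmb, jmjbjbmj, jmjbjddj, jmjdjmb): 23 nodes
Sum: 23

23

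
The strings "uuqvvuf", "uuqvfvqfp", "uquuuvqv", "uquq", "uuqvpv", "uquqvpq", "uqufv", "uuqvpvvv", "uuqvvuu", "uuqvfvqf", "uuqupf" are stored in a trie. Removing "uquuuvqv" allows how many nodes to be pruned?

5

A node on "uquuuvqv"'s path can go only if nothing else ends at it or branches off below it.
The suffix "uuvqv" (5 nodes) is used only by "uquuuvqv"; the node for "uqu" still has the child "q", so pruning stops there.
Nodes removed: 5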